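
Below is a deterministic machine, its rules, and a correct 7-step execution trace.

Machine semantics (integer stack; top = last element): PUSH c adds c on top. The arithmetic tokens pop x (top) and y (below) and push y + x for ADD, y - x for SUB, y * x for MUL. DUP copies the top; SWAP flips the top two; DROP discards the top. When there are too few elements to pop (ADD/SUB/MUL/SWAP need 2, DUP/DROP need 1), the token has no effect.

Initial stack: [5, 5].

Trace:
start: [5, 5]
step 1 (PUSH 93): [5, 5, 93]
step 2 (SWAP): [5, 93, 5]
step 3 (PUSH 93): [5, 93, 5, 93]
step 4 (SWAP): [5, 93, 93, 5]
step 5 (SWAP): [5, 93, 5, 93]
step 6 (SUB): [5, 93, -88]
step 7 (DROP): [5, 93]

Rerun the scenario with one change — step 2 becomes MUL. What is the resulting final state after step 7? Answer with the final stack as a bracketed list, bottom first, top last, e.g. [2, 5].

(re-executing from step 2 with the substitution; state before step 2: [5, 5, 93])
step 2 (MUL): [5, 465]
step 3 (PUSH 93): [5, 465, 93]
step 4 (SWAP): [5, 93, 465]
step 5 (SWAP): [5, 465, 93]
step 6 (SUB): [5, 372]
step 7 (DROP): [5]

[5]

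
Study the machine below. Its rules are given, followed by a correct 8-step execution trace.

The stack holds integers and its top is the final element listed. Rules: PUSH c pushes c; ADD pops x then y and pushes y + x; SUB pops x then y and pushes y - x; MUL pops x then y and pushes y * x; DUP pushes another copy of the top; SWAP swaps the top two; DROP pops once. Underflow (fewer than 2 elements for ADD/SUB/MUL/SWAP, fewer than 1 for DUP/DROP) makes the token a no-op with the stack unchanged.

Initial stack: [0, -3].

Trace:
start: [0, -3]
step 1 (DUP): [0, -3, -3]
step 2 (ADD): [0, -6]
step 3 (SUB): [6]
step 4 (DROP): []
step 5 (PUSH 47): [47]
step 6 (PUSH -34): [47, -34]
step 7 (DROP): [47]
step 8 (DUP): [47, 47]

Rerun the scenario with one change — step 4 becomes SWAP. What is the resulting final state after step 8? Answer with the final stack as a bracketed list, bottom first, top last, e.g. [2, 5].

(re-executing from step 4 with the substitution; state before step 4: [6])
step 4 (SWAP): [6]
step 5 (PUSH 47): [6, 47]
step 6 (PUSH -34): [6, 47, -34]
step 7 (DROP): [6, 47]
step 8 (DUP): [6, 47, 47]

[6, 47, 47]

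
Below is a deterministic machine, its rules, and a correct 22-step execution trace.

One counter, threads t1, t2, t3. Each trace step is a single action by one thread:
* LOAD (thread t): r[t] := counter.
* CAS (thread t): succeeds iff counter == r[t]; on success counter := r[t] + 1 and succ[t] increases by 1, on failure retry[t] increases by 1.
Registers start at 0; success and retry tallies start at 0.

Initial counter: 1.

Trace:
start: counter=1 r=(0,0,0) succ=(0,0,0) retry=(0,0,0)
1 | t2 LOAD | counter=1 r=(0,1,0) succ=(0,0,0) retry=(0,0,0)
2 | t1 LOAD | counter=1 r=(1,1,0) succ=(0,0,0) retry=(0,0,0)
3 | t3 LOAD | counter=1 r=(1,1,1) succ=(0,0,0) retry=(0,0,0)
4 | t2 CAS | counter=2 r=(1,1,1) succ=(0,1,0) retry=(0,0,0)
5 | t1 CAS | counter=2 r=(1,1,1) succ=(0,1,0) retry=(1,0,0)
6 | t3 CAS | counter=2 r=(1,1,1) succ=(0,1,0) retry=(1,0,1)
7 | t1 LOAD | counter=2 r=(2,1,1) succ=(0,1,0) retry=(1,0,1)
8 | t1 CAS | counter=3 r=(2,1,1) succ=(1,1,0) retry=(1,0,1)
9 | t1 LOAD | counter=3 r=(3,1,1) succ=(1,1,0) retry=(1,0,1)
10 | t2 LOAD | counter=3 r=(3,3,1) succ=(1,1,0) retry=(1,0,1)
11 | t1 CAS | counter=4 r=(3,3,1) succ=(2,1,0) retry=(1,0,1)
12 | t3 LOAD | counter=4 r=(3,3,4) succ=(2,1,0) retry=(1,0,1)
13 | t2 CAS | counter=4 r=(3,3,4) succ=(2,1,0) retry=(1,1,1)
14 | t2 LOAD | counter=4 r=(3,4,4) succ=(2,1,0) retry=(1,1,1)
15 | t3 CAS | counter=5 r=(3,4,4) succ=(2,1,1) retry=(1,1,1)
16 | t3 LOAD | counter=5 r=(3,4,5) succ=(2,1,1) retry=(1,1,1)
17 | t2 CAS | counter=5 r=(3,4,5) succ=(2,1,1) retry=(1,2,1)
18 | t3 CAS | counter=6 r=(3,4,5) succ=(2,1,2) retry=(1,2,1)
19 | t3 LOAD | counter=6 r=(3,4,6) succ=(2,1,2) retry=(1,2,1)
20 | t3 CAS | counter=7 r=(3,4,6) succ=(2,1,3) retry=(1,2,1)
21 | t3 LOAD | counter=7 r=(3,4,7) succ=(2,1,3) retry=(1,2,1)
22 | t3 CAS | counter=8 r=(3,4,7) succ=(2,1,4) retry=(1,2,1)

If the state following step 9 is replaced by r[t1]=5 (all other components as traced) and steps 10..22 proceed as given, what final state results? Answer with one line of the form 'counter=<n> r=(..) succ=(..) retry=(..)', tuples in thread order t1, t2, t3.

counter=7 r=(5,4,6) succ=(1,3,2) retry=(2,0,3)

state after step 9 := counter=3 r=(5,1,1) succ=(1,1,0) retry=(1,0,1)
10 | t2 LOAD | counter=3 r=(5,3,1) succ=(1,1,0) retry=(1,0,1)
11 | t1 CAS | counter=3 r=(5,3,1) succ=(1,1,0) retry=(2,0,1)
12 | t3 LOAD | counter=3 r=(5,3,3) succ=(1,1,0) retry=(2,0,1)
13 | t2 CAS | counter=4 r=(5,3,3) succ=(1,2,0) retry=(2,0,1)
14 | t2 LOAD | counter=4 r=(5,4,3) succ=(1,2,0) retry=(2,0,1)
15 | t3 CAS | counter=4 r=(5,4,3) succ=(1,2,0) retry=(2,0,2)
16 | t3 LOAD | counter=4 r=(5,4,4) succ=(1,2,0) retry=(2,0,2)
17 | t2 CAS | counter=5 r=(5,4,4) succ=(1,3,0) retry=(2,0,2)
18 | t3 CAS | counter=5 r=(5,4,4) succ=(1,3,0) retry=(2,0,3)
19 | t3 LOAD | counter=5 r=(5,4,5) succ=(1,3,0) retry=(2,0,3)
20 | t3 CAS | counter=6 r=(5,4,5) succ=(1,3,1) retry=(2,0,3)
21 | t3 LOAD | counter=6 r=(5,4,6) succ=(1,3,1) retry=(2,0,3)
22 | t3 CAS | counter=7 r=(5,4,6) succ=(1,3,2) retry=(2,0,3)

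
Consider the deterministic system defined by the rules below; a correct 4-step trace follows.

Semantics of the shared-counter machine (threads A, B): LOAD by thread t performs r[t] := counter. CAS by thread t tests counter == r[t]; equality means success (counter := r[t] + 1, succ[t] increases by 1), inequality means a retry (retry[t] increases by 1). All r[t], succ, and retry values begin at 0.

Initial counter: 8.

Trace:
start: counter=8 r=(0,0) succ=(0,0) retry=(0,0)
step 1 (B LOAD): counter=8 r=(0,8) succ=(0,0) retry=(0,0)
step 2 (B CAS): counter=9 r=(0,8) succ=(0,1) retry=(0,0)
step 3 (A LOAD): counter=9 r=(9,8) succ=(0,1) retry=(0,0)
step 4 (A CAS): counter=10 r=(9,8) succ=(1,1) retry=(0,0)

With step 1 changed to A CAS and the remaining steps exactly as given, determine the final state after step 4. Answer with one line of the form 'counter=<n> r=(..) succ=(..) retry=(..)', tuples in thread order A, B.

(re-executing from step 1 with the substitution; state before step 1: counter=8 r=(0,0) succ=(0,0) retry=(0,0))
step 1 (A CAS): counter=8 r=(0,0) succ=(0,0) retry=(1,0)
step 2 (B CAS): counter=8 r=(0,0) succ=(0,0) retry=(1,1)
step 3 (A LOAD): counter=8 r=(8,0) succ=(0,0) retry=(1,1)
step 4 (A CAS): counter=9 r=(8,0) succ=(1,0) retry=(1,1)

counter=9 r=(8,0) succ=(1,0) retry=(1,1)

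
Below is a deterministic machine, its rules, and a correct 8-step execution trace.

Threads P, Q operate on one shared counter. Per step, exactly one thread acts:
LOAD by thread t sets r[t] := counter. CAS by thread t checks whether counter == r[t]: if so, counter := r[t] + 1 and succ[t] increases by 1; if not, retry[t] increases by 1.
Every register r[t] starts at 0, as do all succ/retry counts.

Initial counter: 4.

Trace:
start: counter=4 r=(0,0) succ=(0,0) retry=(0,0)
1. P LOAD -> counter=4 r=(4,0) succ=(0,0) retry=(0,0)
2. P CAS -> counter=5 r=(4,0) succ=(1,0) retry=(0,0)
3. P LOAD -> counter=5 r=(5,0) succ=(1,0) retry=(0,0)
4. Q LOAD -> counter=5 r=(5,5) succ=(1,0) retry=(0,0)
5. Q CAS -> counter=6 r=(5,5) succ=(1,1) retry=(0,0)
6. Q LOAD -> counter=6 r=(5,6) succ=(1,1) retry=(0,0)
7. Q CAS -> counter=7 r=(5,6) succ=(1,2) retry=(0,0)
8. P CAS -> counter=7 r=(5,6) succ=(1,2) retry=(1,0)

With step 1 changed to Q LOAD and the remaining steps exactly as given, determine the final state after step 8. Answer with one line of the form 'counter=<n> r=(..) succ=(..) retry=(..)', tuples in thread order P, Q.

(re-executing from step 1 with the substitution; state before step 1: counter=4 r=(0,0) succ=(0,0) retry=(0,0))
1. Q LOAD -> counter=4 r=(0,4) succ=(0,0) retry=(0,0)
2. P CAS -> counter=4 r=(0,4) succ=(0,0) retry=(1,0)
3. P LOAD -> counter=4 r=(4,4) succ=(0,0) retry=(1,0)
4. Q LOAD -> counter=4 r=(4,4) succ=(0,0) retry=(1,0)
5. Q CAS -> counter=5 r=(4,4) succ=(0,1) retry=(1,0)
6. Q LOAD -> counter=5 r=(4,5) succ=(0,1) retry=(1,0)
7. Q CAS -> counter=6 r=(4,5) succ=(0,2) retry=(1,0)
8. P CAS -> counter=6 r=(4,5) succ=(0,2) retry=(2,0)

counter=6 r=(4,5) succ=(0,2) retry=(2,0)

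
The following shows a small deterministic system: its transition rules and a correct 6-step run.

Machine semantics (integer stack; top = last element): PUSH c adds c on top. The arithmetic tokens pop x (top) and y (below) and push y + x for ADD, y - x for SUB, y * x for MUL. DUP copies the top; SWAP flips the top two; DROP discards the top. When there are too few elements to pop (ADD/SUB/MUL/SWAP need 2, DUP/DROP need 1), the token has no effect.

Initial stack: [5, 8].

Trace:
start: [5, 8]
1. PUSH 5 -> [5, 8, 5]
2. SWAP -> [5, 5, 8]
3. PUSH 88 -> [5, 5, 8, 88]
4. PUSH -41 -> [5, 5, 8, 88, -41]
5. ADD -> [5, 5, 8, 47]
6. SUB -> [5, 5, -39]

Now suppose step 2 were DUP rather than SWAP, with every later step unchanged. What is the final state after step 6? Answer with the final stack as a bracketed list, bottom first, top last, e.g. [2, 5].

[5, 8, 5, -42]

(re-executing from step 2 with the substitution; state before step 2: [5, 8, 5])
2. DUP -> [5, 8, 5, 5]
3. PUSH 88 -> [5, 8, 5, 5, 88]
4. PUSH -41 -> [5, 8, 5, 5, 88, -41]
5. ADD -> [5, 8, 5, 5, 47]
6. SUB -> [5, 8, 5, -42]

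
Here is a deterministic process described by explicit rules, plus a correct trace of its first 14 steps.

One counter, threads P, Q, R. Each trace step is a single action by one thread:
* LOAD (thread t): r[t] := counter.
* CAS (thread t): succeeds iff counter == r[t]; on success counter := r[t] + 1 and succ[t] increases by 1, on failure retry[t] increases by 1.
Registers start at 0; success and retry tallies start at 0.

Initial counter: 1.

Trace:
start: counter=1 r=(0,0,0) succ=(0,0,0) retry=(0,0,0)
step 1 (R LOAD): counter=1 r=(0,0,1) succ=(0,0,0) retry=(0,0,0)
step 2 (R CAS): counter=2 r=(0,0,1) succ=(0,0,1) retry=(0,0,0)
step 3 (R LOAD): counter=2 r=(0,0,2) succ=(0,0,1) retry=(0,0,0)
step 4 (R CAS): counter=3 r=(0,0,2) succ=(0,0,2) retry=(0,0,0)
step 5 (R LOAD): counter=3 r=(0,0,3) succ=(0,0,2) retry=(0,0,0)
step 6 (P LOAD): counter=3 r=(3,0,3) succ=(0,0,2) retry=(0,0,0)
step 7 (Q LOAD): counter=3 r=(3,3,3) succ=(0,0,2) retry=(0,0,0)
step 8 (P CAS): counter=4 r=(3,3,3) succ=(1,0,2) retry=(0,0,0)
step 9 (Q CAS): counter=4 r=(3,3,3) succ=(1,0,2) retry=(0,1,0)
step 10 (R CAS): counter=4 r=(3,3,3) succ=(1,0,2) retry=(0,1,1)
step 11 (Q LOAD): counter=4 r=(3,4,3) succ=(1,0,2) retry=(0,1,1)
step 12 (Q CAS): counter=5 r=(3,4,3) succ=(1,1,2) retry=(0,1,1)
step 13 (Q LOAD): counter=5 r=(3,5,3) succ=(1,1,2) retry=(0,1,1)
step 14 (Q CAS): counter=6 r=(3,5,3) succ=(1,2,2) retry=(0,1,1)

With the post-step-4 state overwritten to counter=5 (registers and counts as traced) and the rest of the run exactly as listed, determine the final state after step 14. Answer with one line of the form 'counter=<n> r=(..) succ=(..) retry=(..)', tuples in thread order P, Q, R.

counter=8 r=(5,7,5) succ=(1,2,2) retry=(0,1,1)

state after step 4 := counter=5 r=(0,0,2) succ=(0,0,2) retry=(0,0,0)
step 5 (R LOAD): counter=5 r=(0,0,5) succ=(0,0,2) retry=(0,0,0)
step 6 (P LOAD): counter=5 r=(5,0,5) succ=(0,0,2) retry=(0,0,0)
step 7 (Q LOAD): counter=5 r=(5,5,5) succ=(0,0,2) retry=(0,0,0)
step 8 (P CAS): counter=6 r=(5,5,5) succ=(1,0,2) retry=(0,0,0)
step 9 (Q CAS): counter=6 r=(5,5,5) succ=(1,0,2) retry=(0,1,0)
step 10 (R CAS): counter=6 r=(5,5,5) succ=(1,0,2) retry=(0,1,1)
step 11 (Q LOAD): counter=6 r=(5,6,5) succ=(1,0,2) retry=(0,1,1)
step 12 (Q CAS): counter=7 r=(5,6,5) succ=(1,1,2) retry=(0,1,1)
step 13 (Q LOAD): counter=7 r=(5,7,5) succ=(1,1,2) retry=(0,1,1)
step 14 (Q CAS): counter=8 r=(5,7,5) succ=(1,2,2) retry=(0,1,1)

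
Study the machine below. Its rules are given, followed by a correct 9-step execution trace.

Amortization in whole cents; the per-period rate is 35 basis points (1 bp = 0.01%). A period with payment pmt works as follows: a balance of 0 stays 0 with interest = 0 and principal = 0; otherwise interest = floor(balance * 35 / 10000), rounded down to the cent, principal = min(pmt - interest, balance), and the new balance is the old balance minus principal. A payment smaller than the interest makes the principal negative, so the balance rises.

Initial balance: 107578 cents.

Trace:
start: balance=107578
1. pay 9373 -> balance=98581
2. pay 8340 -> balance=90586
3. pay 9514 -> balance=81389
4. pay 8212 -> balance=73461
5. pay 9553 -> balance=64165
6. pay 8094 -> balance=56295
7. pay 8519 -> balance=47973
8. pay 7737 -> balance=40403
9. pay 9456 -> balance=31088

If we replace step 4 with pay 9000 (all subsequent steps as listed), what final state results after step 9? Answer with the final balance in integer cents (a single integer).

(re-executing from step 4 with the substitution; state before step 4: balance=81389)
4. pay 9000 -> balance=72673
5. pay 9553 -> balance=63374
6. pay 8094 -> balance=55501
7. pay 8519 -> balance=47176
8. pay 7737 -> balance=39604
9. pay 9456 -> balance=30286

30286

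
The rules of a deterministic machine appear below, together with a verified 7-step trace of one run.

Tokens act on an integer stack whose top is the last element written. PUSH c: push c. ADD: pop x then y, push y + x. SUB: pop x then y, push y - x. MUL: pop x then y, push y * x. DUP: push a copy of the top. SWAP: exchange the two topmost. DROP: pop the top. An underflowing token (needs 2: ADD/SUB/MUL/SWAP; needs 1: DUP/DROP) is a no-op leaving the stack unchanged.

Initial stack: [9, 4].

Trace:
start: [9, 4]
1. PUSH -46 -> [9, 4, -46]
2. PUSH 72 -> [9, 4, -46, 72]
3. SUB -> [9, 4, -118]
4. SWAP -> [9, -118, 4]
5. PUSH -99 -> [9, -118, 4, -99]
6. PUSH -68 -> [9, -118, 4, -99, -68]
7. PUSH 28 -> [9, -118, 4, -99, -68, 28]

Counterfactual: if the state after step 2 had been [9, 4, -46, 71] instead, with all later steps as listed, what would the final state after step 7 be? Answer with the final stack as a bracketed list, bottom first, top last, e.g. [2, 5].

state after step 2 := [9, 4, -46, 71]
3. SUB -> [9, 4, -117]
4. SWAP -> [9, -117, 4]
5. PUSH -99 -> [9, -117, 4, -99]
6. PUSH -68 -> [9, -117, 4, -99, -68]
7. PUSH 28 -> [9, -117, 4, -99, -68, 28]

[9, -117, 4, -99, -68, 28]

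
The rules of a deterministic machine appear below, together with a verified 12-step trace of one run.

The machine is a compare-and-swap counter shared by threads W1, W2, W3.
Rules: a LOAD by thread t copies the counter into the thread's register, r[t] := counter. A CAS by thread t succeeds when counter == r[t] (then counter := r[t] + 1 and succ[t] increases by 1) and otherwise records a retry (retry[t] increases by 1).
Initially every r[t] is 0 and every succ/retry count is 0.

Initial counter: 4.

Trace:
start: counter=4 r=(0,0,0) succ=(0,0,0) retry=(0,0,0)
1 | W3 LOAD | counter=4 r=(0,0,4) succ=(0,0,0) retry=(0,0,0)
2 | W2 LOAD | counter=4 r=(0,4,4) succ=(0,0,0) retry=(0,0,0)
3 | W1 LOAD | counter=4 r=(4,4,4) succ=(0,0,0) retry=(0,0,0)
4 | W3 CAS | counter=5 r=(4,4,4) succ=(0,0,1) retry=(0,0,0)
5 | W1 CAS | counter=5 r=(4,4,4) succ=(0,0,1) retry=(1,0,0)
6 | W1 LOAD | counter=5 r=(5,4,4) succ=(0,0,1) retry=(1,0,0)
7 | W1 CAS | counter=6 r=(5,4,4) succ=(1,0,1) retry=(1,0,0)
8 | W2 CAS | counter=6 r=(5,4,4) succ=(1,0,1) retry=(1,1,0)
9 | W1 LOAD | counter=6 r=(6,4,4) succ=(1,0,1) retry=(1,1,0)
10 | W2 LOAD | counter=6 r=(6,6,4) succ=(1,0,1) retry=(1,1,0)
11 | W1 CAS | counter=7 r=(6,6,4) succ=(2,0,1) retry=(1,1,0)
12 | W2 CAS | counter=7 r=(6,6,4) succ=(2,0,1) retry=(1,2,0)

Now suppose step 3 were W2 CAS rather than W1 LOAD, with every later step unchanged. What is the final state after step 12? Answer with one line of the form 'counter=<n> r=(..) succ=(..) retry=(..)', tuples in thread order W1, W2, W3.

(re-executing from step 3 with the substitution; state before step 3: counter=4 r=(0,4,4) succ=(0,0,0) retry=(0,0,0))
3 | W2 CAS | counter=5 r=(0,4,4) succ=(0,1,0) retry=(0,0,0)
4 | W3 CAS | counter=5 r=(0,4,4) succ=(0,1,0) retry=(0,0,1)
5 | W1 CAS | counter=5 r=(0,4,4) succ=(0,1,0) retry=(1,0,1)
6 | W1 LOAD | counter=5 r=(5,4,4) succ=(0,1,0) retry=(1,0,1)
7 | W1 CAS | counter=6 r=(5,4,4) succ=(1,1,0) retry=(1,0,1)
8 | W2 CAS | counter=6 r=(5,4,4) succ=(1,1,0) retry=(1,1,1)
9 | W1 LOAD | counter=6 r=(6,4,4) succ=(1,1,0) retry=(1,1,1)
10 | W2 LOAD | counter=6 r=(6,6,4) succ=(1,1,0) retry=(1,1,1)
11 | W1 CAS | counter=7 r=(6,6,4) succ=(2,1,0) retry=(1,1,1)
12 | W2 CAS | counter=7 r=(6,6,4) succ=(2,1,0) retry=(1,2,1)

counter=7 r=(6,6,4) succ=(2,1,0) retry=(1,2,1)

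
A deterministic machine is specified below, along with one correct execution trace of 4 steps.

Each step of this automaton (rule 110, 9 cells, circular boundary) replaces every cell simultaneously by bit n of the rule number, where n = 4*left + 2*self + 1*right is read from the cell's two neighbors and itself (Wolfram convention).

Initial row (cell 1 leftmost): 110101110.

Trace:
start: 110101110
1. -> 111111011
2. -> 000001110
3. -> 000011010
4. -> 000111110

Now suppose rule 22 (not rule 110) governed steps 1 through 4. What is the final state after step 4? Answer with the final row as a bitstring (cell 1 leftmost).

111011100

(re-executing steps 1..4 under rule 22; state before step 1: 110101110)
1. -> 000100000
2. -> 001110000
3. -> 010001000
4. -> 111011100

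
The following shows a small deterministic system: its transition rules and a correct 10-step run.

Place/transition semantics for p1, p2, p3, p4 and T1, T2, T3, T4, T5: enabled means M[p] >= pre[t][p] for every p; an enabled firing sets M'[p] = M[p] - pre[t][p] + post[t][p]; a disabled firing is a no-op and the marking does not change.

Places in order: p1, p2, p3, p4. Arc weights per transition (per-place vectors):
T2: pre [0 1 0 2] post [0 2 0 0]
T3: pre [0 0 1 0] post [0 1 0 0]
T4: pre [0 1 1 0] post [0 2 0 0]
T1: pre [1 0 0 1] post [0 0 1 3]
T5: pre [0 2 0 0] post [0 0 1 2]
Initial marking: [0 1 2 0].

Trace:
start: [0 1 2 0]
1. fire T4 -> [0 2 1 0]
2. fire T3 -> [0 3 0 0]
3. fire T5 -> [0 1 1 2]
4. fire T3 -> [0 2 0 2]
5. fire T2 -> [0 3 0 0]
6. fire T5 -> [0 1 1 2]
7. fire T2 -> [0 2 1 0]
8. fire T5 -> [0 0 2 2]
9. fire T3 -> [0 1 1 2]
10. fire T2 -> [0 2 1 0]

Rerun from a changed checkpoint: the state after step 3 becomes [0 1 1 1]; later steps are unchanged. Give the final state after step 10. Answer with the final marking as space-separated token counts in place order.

state after step 3 := [0 1 1 1]
4. fire T3 -> [0 2 0 1]
5. fire T2 -> [0 2 0 1]
6. fire T5 -> [0 0 1 3]
7. fire T2 -> [0 0 1 3]
8. fire T5 -> [0 0 1 3]
9. fire T3 -> [0 1 0 3]
10. fire T2 -> [0 2 0 1]

0 2 0 1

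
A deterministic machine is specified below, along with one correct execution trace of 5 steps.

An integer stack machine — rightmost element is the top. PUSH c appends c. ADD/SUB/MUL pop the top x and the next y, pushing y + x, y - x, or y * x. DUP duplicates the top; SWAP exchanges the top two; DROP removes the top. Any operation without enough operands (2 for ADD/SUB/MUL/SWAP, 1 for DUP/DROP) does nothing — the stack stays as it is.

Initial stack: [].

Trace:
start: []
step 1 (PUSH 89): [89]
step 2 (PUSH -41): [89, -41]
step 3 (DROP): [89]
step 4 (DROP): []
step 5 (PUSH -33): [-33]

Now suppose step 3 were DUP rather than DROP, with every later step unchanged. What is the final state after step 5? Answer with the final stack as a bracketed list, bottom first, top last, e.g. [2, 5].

[89, -41, -33]

(re-executing from step 3 with the substitution; state before step 3: [89, -41])
step 3 (DUP): [89, -41, -41]
step 4 (DROP): [89, -41]
step 5 (PUSH -33): [89, -41, -33]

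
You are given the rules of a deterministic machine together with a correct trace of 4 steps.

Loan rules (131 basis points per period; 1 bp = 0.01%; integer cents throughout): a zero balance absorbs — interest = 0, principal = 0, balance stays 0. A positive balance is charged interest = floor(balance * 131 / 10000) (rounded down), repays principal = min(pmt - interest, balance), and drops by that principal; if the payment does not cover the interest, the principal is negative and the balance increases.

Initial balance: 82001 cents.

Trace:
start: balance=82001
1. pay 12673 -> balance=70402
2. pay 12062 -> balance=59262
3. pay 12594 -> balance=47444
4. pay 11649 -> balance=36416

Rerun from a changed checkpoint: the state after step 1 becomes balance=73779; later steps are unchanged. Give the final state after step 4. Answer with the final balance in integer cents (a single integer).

state after step 1 := balance=73779
2. pay 12062 -> balance=62683
3. pay 12594 -> balance=50910
4. pay 11649 -> balance=39927

39927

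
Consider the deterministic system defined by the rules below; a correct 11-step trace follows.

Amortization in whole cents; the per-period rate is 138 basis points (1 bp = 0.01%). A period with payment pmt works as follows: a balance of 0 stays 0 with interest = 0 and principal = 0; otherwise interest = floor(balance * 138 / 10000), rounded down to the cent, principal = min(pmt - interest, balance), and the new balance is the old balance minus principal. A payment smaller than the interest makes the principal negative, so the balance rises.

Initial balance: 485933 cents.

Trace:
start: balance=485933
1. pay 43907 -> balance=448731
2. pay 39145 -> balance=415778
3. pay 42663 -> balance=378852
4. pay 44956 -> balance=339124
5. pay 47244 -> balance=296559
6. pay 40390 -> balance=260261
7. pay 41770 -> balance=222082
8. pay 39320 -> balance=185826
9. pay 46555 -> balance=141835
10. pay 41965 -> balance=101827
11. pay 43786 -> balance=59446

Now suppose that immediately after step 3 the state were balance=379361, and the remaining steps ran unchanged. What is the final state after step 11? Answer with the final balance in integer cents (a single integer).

state after step 3 := balance=379361
4. pay 44956 -> balance=339640
5. pay 47244 -> balance=297083
6. pay 40390 -> balance=260792
7. pay 41770 -> balance=222620
8. pay 39320 -> balance=186372
9. pay 46555 -> balance=142388
10. pay 41965 -> balance=102387
11. pay 43786 -> balance=60013

60013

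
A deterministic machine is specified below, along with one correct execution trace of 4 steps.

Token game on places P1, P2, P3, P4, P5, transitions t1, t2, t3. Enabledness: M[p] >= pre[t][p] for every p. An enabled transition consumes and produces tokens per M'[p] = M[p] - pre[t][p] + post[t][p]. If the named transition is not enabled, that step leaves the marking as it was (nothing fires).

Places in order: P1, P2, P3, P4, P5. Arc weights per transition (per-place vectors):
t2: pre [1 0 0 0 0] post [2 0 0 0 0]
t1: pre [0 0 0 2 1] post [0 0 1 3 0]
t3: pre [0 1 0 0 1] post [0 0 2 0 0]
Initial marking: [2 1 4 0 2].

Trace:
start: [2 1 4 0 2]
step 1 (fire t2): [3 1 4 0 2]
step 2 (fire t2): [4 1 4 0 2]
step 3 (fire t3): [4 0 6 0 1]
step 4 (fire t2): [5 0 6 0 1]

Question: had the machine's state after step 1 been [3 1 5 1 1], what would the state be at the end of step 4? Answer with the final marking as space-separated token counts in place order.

5 0 7 1 0

state after step 1 := [3 1 5 1 1]
step 2 (fire t2): [4 1 5 1 1]
step 3 (fire t3): [4 0 7 1 0]
step 4 (fire t2): [5 0 7 1 0]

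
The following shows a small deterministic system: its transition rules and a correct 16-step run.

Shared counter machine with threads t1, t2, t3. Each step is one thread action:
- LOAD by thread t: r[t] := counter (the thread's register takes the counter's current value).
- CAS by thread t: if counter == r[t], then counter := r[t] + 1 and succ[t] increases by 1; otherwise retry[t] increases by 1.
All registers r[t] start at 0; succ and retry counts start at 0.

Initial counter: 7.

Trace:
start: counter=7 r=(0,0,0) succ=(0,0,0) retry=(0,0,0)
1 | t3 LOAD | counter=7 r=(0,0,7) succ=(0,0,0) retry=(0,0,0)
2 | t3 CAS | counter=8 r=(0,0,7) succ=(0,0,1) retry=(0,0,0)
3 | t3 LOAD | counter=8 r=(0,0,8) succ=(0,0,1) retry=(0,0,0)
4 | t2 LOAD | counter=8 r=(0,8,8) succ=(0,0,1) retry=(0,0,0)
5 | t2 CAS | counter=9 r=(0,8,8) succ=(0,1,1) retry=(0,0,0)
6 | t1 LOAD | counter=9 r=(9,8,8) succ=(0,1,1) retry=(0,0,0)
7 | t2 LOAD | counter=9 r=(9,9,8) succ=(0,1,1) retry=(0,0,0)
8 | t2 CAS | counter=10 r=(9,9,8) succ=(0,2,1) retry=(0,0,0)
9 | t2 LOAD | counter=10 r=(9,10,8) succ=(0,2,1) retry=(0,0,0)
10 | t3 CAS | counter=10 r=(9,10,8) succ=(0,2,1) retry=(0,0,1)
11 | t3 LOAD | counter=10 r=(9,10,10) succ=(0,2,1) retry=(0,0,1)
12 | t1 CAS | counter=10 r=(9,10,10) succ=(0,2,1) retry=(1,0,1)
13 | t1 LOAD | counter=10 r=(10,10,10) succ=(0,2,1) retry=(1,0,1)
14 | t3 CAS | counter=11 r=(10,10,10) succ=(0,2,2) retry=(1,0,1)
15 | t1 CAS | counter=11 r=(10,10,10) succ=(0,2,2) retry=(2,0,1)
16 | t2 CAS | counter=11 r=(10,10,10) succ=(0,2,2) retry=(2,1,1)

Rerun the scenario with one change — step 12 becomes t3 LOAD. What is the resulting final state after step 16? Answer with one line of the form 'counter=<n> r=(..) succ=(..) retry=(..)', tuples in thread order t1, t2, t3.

counter=11 r=(10,10,10) succ=(0,2,2) retry=(1,1,1)

(re-executing from step 12 with the substitution; state before step 12: counter=10 r=(9,10,10) succ=(0,2,1) retry=(0,0,1))
12 | t3 LOAD | counter=10 r=(9,10,10) succ=(0,2,1) retry=(0,0,1)
13 | t1 LOAD | counter=10 r=(10,10,10) succ=(0,2,1) retry=(0,0,1)
14 | t3 CAS | counter=11 r=(10,10,10) succ=(0,2,2) retry=(0,0,1)
15 | t1 CAS | counter=11 r=(10,10,10) succ=(0,2,2) retry=(1,0,1)
16 | t2 CAS | counter=11 r=(10,10,10) succ=(0,2,2) retry=(1,1,1)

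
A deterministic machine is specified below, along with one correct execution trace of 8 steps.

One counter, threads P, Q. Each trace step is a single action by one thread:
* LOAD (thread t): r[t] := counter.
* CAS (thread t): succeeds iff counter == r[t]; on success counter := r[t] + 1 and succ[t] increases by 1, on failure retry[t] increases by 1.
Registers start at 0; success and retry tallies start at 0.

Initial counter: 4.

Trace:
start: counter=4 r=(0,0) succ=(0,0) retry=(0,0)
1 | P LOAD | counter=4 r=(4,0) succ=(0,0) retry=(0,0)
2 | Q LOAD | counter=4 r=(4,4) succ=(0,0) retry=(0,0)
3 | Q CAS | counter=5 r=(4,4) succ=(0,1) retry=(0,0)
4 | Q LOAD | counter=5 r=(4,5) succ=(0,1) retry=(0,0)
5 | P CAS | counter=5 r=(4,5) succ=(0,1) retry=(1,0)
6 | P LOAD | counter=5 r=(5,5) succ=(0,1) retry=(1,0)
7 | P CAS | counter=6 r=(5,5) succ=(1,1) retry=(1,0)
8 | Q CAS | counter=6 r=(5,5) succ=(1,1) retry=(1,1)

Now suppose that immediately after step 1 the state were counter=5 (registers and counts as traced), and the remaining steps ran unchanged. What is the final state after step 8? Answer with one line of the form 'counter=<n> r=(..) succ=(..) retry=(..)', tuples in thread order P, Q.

counter=7 r=(6,6) succ=(1,1) retry=(1,1)

state after step 1 := counter=5 r=(4,0) succ=(0,0) retry=(0,0)
2 | Q LOAD | counter=5 r=(4,5) succ=(0,0) retry=(0,0)
3 | Q CAS | counter=6 r=(4,5) succ=(0,1) retry=(0,0)
4 | Q LOAD | counter=6 r=(4,6) succ=(0,1) retry=(0,0)
5 | P CAS | counter=6 r=(4,6) succ=(0,1) retry=(1,0)
6 | P LOAD | counter=6 r=(6,6) succ=(0,1) retry=(1,0)
7 | P CAS | counter=7 r=(6,6) succ=(1,1) retry=(1,0)
8 | Q CAS | counter=7 r=(6,6) succ=(1,1) retry=(1,1)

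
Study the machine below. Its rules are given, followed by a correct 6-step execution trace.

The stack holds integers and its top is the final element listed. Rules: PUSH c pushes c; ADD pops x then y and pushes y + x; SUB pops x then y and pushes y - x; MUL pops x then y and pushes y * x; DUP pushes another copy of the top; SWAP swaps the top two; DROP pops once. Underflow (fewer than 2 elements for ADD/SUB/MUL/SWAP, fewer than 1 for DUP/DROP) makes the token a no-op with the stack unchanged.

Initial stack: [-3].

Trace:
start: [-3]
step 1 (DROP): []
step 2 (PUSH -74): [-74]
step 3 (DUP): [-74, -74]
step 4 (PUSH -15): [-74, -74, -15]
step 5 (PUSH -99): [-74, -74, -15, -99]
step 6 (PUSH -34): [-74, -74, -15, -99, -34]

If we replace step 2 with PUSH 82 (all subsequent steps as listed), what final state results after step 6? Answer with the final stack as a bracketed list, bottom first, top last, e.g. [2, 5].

[82, 82, -15, -99, -34]

(re-executing from step 2 with the substitution; state before step 2: [])
step 2 (PUSH 82): [82]
step 3 (DUP): [82, 82]
step 4 (PUSH -15): [82, 82, -15]
step 5 (PUSH -99): [82, 82, -15, -99]
step 6 (PUSH -34): [82, 82, -15, -99, -34]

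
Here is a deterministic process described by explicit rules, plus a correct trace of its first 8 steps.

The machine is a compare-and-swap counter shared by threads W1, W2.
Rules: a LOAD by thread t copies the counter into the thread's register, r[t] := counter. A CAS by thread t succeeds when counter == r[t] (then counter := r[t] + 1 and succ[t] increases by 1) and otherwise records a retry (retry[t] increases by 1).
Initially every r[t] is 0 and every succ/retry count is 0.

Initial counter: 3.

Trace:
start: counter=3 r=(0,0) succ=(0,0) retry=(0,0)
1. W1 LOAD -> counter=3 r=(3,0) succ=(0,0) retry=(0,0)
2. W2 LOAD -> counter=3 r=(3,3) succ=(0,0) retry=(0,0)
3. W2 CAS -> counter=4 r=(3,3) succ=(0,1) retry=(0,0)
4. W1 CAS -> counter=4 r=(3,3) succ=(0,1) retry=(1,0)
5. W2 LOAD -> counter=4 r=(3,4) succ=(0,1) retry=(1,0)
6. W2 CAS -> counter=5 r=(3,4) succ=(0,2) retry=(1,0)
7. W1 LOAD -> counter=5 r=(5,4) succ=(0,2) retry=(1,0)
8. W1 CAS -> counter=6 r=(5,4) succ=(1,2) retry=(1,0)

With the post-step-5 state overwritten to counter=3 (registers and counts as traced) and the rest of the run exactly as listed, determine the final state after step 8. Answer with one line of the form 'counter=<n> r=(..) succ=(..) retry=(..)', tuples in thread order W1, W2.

state after step 5 := counter=3 r=(3,4) succ=(0,1) retry=(1,0)
6. W2 CAS -> counter=3 r=(3,4) succ=(0,1) retry=(1,1)
7. W1 LOAD -> counter=3 r=(3,4) succ=(0,1) retry=(1,1)
8. W1 CAS -> counter=4 r=(3,4) succ=(1,1) retry=(1,1)

counter=4 r=(3,4) succ=(1,1) retry=(1,1)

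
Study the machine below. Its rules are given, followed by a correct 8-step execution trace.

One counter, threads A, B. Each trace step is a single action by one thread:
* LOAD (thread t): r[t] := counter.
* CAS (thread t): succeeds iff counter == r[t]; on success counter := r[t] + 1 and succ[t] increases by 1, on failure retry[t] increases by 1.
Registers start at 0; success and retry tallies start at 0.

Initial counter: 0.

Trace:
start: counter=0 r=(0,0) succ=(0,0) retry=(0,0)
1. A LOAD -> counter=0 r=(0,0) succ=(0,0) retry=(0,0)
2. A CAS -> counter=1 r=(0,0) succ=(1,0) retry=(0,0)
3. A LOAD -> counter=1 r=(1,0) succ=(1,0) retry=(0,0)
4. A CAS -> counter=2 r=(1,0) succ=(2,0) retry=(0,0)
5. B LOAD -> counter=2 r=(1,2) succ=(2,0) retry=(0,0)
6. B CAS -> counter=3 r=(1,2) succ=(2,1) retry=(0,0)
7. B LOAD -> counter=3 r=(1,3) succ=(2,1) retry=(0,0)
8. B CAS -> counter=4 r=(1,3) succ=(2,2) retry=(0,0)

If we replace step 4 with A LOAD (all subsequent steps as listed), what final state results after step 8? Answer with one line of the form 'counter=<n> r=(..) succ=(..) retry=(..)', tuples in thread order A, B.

counter=3 r=(1,2) succ=(1,2) retry=(0,0)

(re-executing from step 4 with the substitution; state before step 4: counter=1 r=(1,0) succ=(1,0) retry=(0,0))
4. A LOAD -> counter=1 r=(1,0) succ=(1,0) retry=(0,0)
5. B LOAD -> counter=1 r=(1,1) succ=(1,0) retry=(0,0)
6. B CAS -> counter=2 r=(1,1) succ=(1,1) retry=(0,0)
7. B LOAD -> counter=2 r=(1,2) succ=(1,1) retry=(0,0)
8. B CAS -> counter=3 r=(1,2) succ=(1,2) retry=(0,0)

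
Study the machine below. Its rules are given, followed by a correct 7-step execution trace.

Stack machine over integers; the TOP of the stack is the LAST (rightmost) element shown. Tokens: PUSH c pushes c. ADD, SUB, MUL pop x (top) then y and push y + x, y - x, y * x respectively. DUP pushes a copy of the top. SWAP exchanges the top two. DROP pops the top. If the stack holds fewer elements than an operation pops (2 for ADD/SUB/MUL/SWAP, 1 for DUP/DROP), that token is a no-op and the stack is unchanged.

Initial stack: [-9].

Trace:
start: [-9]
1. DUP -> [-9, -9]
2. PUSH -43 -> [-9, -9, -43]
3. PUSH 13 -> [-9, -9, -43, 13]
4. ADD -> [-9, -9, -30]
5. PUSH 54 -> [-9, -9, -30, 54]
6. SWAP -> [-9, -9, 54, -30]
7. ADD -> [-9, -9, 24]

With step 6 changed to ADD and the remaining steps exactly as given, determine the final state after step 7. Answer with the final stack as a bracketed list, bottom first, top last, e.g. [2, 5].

(re-executing from step 6 with the substitution; state before step 6: [-9, -9, -30, 54])
6. ADD -> [-9, -9, 24]
7. ADD -> [-9, 15]

[-9, 15]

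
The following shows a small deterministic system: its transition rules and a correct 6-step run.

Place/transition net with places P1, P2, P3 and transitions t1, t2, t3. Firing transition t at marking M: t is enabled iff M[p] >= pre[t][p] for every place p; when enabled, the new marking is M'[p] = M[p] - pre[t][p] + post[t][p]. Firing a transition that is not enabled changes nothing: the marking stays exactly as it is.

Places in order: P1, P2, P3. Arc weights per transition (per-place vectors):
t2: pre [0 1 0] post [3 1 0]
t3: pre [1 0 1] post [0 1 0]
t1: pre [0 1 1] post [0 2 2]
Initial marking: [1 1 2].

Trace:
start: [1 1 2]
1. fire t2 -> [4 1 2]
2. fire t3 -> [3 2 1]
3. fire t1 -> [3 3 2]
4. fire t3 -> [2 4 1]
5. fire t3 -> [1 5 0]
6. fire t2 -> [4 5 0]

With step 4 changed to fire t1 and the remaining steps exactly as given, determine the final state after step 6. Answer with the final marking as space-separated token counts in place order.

(re-executing from step 4 with the substitution; state before step 4: [3 3 2])
4. fire t1 -> [3 4 3]
5. fire t3 -> [2 5 2]
6. fire t2 -> [5 5 2]

5 5 2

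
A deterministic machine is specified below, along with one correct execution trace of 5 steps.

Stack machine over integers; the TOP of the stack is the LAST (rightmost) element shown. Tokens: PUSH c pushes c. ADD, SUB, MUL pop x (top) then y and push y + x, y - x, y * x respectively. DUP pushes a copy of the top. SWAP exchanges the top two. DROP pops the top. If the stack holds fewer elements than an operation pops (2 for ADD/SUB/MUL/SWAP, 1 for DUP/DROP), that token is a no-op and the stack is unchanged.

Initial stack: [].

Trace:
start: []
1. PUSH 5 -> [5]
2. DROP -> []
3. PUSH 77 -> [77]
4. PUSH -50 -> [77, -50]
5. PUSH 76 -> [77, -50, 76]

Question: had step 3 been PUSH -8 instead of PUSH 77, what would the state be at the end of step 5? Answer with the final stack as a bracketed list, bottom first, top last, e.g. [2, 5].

[-8, -50, 76]

(re-executing from step 3 with the substitution; state before step 3: [])
3. PUSH -8 -> [-8]
4. PUSH -50 -> [-8, -50]
5. PUSH 76 -> [-8, -50, 76]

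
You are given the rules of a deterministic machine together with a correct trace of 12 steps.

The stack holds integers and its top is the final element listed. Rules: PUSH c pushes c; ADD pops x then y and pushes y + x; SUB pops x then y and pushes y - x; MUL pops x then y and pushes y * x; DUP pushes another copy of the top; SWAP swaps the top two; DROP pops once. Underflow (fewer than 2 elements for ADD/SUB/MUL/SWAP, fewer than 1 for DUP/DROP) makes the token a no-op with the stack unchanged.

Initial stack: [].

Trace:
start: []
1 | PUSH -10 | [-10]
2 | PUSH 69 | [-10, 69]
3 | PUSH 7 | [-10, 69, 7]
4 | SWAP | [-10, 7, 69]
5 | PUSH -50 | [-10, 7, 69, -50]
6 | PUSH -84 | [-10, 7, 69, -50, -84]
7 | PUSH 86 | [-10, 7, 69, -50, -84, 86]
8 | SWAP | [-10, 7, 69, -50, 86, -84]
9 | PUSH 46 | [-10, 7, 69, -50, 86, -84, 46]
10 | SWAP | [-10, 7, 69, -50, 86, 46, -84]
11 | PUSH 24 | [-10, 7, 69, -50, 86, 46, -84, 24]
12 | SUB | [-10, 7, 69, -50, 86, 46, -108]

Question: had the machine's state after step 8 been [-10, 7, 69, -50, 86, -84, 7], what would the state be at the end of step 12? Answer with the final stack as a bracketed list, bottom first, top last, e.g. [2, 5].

state after step 8 := [-10, 7, 69, -50, 86, -84, 7]
9 | PUSH 46 | [-10, 7, 69, -50, 86, -84, 7, 46]
10 | SWAP | [-10, 7, 69, -50, 86, -84, 46, 7]
11 | PUSH 24 | [-10, 7, 69, -50, 86, -84, 46, 7, 24]
12 | SUB | [-10, 7, 69, -50, 86, -84, 46, -17]

[-10, 7, 69, -50, 86, -84, 46, -17]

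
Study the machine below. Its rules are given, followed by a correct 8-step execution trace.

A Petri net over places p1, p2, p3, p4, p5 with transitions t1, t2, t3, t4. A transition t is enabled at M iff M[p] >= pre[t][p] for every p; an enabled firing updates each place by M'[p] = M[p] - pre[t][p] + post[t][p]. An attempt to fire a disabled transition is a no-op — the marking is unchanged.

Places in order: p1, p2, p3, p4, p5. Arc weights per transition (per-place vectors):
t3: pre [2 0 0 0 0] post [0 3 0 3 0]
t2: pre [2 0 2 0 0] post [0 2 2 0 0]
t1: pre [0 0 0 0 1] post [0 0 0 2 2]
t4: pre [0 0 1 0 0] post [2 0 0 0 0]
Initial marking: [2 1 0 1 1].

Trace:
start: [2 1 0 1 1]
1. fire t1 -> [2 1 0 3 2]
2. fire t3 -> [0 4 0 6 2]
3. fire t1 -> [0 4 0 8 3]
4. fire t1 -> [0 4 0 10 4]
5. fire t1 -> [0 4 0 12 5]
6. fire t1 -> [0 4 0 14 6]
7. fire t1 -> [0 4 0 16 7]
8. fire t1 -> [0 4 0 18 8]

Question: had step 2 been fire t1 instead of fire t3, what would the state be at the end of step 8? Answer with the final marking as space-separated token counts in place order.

(re-executing from step 2 with the substitution; state before step 2: [2 1 0 3 2])
2. fire t1 -> [2 1 0 5 3]
3. fire t1 -> [2 1 0 7 4]
4. fire t1 -> [2 1 0 9 5]
5. fire t1 -> [2 1 0 11 6]
6. fire t1 -> [2 1 0 13 7]
7. fire t1 -> [2 1 0 15 8]
8. fire t1 -> [2 1 0 17 9]

2 1 0 17 9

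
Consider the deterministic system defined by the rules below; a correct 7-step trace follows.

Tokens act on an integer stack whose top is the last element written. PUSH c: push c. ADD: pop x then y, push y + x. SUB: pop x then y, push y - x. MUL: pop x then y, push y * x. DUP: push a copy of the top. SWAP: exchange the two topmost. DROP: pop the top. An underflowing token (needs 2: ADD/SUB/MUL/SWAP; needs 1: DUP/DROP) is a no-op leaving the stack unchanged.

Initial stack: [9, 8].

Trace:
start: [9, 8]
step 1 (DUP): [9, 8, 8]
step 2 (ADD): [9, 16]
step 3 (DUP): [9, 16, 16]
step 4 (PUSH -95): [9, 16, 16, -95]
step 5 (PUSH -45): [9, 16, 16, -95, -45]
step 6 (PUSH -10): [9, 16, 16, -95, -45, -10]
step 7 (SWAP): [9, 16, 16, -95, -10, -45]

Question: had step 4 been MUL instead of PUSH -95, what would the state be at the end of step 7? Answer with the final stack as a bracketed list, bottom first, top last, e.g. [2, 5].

[9, 256, -10, -45]

(re-executing from step 4 with the substitution; state before step 4: [9, 16, 16])
step 4 (MUL): [9, 256]
step 5 (PUSH -45): [9, 256, -45]
step 6 (PUSH -10): [9, 256, -45, -10]
step 7 (SWAP): [9, 256, -10, -45]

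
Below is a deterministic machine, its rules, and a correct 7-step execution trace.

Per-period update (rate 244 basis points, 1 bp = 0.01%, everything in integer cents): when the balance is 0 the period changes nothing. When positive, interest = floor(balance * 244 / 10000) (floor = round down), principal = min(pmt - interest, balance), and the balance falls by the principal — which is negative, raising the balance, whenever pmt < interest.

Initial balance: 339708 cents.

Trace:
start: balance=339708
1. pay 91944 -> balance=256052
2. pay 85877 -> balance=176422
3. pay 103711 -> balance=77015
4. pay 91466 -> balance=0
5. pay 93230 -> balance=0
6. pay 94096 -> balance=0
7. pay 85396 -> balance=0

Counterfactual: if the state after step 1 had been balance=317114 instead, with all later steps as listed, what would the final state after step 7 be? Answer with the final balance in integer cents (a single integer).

state after step 1 := balance=317114
2. pay 85877 -> balance=238974
3. pay 103711 -> balance=141093
4. pay 91466 -> balance=53069
5. pay 93230 -> balance=0
6. pay 94096 -> balance=0
7. pay 85396 -> balance=0

0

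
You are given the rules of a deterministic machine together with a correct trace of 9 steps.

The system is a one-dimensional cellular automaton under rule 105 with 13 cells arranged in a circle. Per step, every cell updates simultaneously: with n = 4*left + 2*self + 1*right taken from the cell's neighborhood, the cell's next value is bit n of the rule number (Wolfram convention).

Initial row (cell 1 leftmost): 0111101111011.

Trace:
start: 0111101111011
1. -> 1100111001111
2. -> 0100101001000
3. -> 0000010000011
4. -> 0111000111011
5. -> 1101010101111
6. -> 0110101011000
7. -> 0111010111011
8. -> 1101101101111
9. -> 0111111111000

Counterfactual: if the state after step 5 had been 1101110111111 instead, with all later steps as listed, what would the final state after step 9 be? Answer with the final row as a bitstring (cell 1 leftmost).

1111111111001

state after step 5 := 1101110111111
6. -> 0111011100000
7. -> 0101110101111
8. -> 1011011011001
9. -> 1111111111001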